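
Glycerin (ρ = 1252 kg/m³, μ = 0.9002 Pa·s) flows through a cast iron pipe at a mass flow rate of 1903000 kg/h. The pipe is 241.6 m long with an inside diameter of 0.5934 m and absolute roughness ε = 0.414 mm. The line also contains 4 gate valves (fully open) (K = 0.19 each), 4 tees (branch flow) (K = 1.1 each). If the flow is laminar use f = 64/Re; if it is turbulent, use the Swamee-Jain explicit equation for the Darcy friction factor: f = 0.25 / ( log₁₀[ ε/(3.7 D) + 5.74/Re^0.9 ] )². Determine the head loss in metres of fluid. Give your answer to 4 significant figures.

ṁ = 1903000 kg/h = 1903000/3600 = 528.6 kg/s.
A = πD²/4 = π(0.5934)²/4 = 0.2766 m²; mean velocity V = ṁ/(ρA) = 528.6/(1252 · 0.2766) = 1.527 m/s.
Reynolds number Re = ρVD/μ = 1252 · 1.527 · 0.5934 / 0.9 = 1260.
Re < 2300 → laminar flow, so f = 64/Re = 64/1260 = 0.05079 (the turbulent correlation is not needed).
Total minor-loss coefficient ΣK = 4·0.19 + 4·1.1 = 5.16.
ΔP = [f·L/D + ΣK]·(ρV²/2) = [0.05079·241.6/0.5934 + 5.16]·(1252·1.527²/2) = [20.68 + 5.16]·1459 = 3.77e+04 Pa.
Head loss h_f = ΔP/(ρg) = 3.77e+04/(1252·9.81) = 3.070 m.

h_f ≈ 3.070 m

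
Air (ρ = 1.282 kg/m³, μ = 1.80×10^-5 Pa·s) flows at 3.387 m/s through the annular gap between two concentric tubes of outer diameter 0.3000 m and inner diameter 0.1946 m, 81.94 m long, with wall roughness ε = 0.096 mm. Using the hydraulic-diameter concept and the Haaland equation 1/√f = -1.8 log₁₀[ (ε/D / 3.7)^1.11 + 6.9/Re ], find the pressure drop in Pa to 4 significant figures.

Hydraulic diameter D_h = 4A/P = D_o - D_i = 0.3 - 0.1946 = 0.1054 m.
Re = ρVD_h/μ = 1.282·3.387·0.1054/1.8e-05 = 2.543e+04.
ε/D_h = 9.6e-05/0.1054 = 0.000911; Haaland gives 1/√f = -1.8 log₁₀[9.87e-05+0.000271] = 6.177, so f = 0.02621.
ΔP = f(L/D_h)(ρV²/2) = 0.02621·81.94/0.1054·7.353 = 149.8 Pa.

ΔP ≈ 149.8 Pa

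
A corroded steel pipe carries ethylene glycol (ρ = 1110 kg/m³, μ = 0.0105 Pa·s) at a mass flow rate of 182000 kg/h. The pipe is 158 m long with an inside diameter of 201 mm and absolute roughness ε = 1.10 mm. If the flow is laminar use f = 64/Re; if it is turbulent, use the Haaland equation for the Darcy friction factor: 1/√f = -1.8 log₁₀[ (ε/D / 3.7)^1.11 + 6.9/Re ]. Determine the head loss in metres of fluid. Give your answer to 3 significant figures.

ṁ = 182000 kg/h = 182000/3600 = 50.56 kg/s.
A = πD²/4 = π(0.201)²/4 = 0.03173 m²; mean velocity V = ṁ/(ρA) = 50.56/(1110 · 0.03173) = 1.435 m/s.
Reynolds number Re = ρVD/μ = 1110 · 1.435 · 0.201 / 0.0105 = 3.05e+04.
Re > 4000 → turbulent. Relative roughness ε/D = 0.0011/0.201 = 0.00547. Haaland: 1/√f = -1.8 log₁₀[(0.00547/3.7)^1.11 + 6.9/3.05e+04] = -1.8 log₁₀[0.000722 + 0.000226] = 5.441, so f = 0.03377.
Darcy-Weisbach: ΔP = f(L/D)(ρV²/2) = 0.03377·(158/0.201)·(1110·1.435²/2) = 0.03377·786.1·1143 = 3.036e+04 Pa.
Head loss h_f = ΔP/(ρg) = 3.036e+04/(1110·9.81) = 2.79 m.

h_f ≈ 2.79 m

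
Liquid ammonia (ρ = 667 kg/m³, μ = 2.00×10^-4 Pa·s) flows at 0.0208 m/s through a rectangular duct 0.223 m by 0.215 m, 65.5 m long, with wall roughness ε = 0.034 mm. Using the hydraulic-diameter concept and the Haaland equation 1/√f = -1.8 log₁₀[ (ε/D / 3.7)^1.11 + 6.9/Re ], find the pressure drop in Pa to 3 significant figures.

Hydraulic diameter D_h = 4A/P = 4·(0.223·0.215)/(2·(0.223+0.215)) = 0.1918/0.876 = 0.2189 m.
Re = ρVD_h/μ = 667·0.0208·0.2189/0.0002 = 1.519e+04.
ε/D_h = 3.4e-05/0.2189 = 0.000155; Haaland gives 1/√f = -1.8 log₁₀[1.39e-05+0.000454] = 5.993, so f = 0.02784.
ΔP = f(L/D_h)(ρV²/2) = 0.02784·65.5/0.2189·0.1443 = 1.202 Pa.

ΔP ≈ 1.20 Pa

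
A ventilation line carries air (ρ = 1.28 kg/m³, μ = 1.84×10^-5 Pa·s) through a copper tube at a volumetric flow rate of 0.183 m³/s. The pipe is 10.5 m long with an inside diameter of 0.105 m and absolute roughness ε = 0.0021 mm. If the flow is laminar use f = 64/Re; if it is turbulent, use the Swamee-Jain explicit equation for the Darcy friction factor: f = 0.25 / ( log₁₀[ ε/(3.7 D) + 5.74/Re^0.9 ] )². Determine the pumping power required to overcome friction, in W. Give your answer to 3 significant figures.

P ≈ 86.3 W

Cross-sectional area A = πD²/4 = π(0.105)²/4 = 0.008659 m²; mean velocity V = Q/A = 0.183/0.008659 = 21.13 m/s.
Reynolds number Re = ρVD/μ = 1.28 · 21.13 · 0.105 / 1.84e-05 = 1.544e+05.
Re > 4000 → turbulent. Relative roughness ε/D = 2.1e-06/0.105 = 2e-05. Swamee-Jain: f = 0.25/(log₁₀[2e-05/3.7 + 5.74/1.544e+05^0.9])² = 0.25/(log₁₀[5.41e-06 + 0.000123])² = 0.25/(-3.892)² = 0.0165.
Darcy-Weisbach: ΔP = f(L/D)(ρV²/2) = 0.0165·(10.5/0.105)·(1.28·21.13²/2) = 0.0165·100·285.9 = 471.8 Pa.
Pumping power P = QΔP = 0.183·471.8 = 86.33 W = 86.3 W.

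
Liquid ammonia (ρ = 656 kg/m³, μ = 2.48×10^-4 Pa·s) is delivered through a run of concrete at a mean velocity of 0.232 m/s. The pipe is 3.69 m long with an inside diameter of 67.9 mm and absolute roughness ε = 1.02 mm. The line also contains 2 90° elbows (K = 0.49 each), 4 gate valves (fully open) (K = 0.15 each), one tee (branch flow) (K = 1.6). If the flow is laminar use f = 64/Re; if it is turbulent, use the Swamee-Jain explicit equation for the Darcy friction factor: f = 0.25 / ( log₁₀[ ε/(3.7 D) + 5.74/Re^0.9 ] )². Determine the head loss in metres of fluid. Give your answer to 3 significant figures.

Reynolds number Re = ρVD/μ = 656 · 0.232 · 0.0679 / 0.000248 = 4.167e+04.
Re > 4000 → turbulent. Relative roughness ε/D = 0.00102/0.0679 = 0.015. Swamee-Jain: f = 0.25/(log₁₀[0.015/3.7 + 5.74/4.167e+04^0.9])² = 0.25/(log₁₀[0.00406 + 0.000399])² = 0.25/(-2.351)² = 0.04524.
Total minor-loss coefficient ΣK = 2·0.49 + 4·0.15 + 1·1.6 = 3.18.
ΔP = [f·L/D + ΣK]·(ρV²/2) = [0.04524·3.69/0.0679 + 3.18]·(656·0.232²/2) = [2.459 + 3.18]·17.65 = 99.54 Pa.
Head loss h_f = ΔP/(ρg) = 99.54/(656·9.81) = 0.0155 m.

h_f ≈ 0.0155 m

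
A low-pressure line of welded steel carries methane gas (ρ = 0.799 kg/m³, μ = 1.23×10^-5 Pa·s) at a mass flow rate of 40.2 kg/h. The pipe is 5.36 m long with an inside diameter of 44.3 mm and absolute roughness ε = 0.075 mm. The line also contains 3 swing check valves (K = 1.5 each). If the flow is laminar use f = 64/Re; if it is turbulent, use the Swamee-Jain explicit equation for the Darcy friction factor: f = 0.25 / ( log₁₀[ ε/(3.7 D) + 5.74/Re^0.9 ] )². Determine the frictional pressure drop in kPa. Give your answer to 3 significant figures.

ṁ = 40.2 kg/h = 40.2/3600 = 0.01117 kg/s.
A = πD²/4 = π(0.0443)²/4 = 0.001541 m²; mean velocity V = ṁ/(ρA) = 0.01117/(0.799 · 0.001541) = 9.067 m/s.
Reynolds number Re = ρVD/μ = 0.799 · 9.067 · 0.0443 / 1.23e-05 = 2.609e+04.
Re > 4000 → turbulent. Relative roughness ε/D = 7.5e-05/0.0443 = 0.00169. Swamee-Jain: f = 0.25/(log₁₀[0.00169/3.7 + 5.74/2.609e+04^0.9])² = 0.25/(log₁₀[0.000458 + 0.000608])² = 0.25/(-2.972)² = 0.0283.
Total minor-loss coefficient ΣK = 3·1.5 = 4.5.
ΔP = [f·L/D + ΣK]·(ρV²/2) = [0.0283·5.36/0.0443 + 4.5]·(0.799·9.067²/2) = [3.424 + 4.5]·32.85 = 260.3 Pa.
ΔP = 260.3 Pa = 0.260 kPa.

ΔP ≈ 0.260 kPa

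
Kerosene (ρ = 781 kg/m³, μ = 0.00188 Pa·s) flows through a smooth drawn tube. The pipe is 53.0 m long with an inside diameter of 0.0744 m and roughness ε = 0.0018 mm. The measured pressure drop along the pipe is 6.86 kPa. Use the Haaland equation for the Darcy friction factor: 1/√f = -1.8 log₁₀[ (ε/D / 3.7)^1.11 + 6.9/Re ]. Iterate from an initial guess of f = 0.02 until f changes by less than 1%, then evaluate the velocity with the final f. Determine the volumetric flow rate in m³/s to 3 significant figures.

Q ≈ 0.00450 m³/s

Rearranging Darcy-Weisbach: V = √(2·ΔP·D/(f·L·ρ)). With ε/D = 1.8e-06/0.0744 = 2.42e-05, iterate starting from f = 0.02:
  f = 0.02 → V = √(2·6860·0.0744/(0.02·53·781)) = 1.11 m/s; Re = ρVD/μ = 3.432e+04; f → 0.02263
  f = 0.02263 → V = 1.044 m/s; Re = 3.226e+04; f → 0.02296
  f = 0.02296 → V = 1.036 m/s; Re = 3.203e+04; f → 0.023
Converged (Δf/f < 1%). With the final f = 0.023: V = √(2·6860·0.0744/(0.023·53·781)) = 1.035 m/s.
Q = V·A = 1.035·(π/4·0.0744²) = 0.004502 m³/s = 0.00450 m³/s.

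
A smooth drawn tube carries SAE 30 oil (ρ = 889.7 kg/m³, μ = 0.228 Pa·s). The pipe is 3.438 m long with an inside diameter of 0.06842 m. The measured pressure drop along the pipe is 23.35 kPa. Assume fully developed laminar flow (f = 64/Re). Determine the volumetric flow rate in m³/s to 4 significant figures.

Q ≈ 0.01602 m³/s

For laminar flow, f = 64/Re with Re = ρVD/μ, so Darcy-Weisbach reduces to ΔP = 32μLV/D². Solving for V: V = ΔP·D²/(32μL) = 2.335e+04·(0.06842)²/(32·0.228·3.438) = 4.358 m/s.
Check: Re = ρVD/μ = 889.7·4.358·0.06842/0.228 = 1163 < 2300, so the laminar assumption holds.
Q = V·A = 4.358·(π/4·0.06842²) = 0.01602 m³/s = 0.01602 m³/s.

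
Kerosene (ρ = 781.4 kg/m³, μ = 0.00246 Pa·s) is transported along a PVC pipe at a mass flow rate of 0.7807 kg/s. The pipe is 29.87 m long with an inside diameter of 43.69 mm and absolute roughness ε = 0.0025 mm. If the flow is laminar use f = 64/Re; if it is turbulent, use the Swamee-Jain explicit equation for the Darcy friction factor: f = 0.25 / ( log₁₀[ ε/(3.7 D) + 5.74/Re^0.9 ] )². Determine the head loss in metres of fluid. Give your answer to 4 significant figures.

A = πD²/4 = π(0.04369)²/4 = 0.001499 m²; mean velocity V = ṁ/(ρA) = 0.7807/(781.4 · 0.001499) = 0.6664 m/s.
Reynolds number Re = ρVD/μ = 781.4 · 0.6664 · 0.04369 / 0.00246 = 9249.
Re > 4000 → turbulent. Relative roughness ε/D = 2.5e-06/0.04369 = 5.72e-05. Swamee-Jain: f = 0.25/(log₁₀[5.72e-05/3.7 + 5.74/9249^0.9])² = 0.25/(log₁₀[1.55e-05 + 0.00155])² = 0.25/(-2.806)² = 0.03175.
Darcy-Weisbach: ΔP = f(L/D)(ρV²/2) = 0.03175·(29.87/0.04369)·(781.4·0.6664²/2) = 0.03175·683.7·173.5 = 3766 Pa.
Head loss h_f = ΔP/(ρg) = 3766/(781.4·9.81) = 0.4913 m.

h_f ≈ 0.4913 m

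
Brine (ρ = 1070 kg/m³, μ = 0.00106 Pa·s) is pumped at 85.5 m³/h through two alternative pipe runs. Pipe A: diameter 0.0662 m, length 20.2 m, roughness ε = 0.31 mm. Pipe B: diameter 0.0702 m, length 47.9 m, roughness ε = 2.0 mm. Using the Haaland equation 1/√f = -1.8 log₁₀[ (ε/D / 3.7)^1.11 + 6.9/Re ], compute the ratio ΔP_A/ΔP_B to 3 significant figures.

Pipe A: V = Q/A = 0.02375/0.003442 = 6.9 m/s; Re = 4.611e+05; ε/D = 0.00468; Haaland → f = 0.03003; ΔP_A = f(L/D)(ρV²/2) = 2.334e+05 Pa.
Pipe B: V = Q/A = 0.02375/0.00387 = 6.136 m/s; Re = 4.348e+05; ε/D = 0.0285; Haaland → f = 0.05615; ΔP_B = f(L/D)(ρV²/2) = 7.718e+05 Pa.
ΔP_A/ΔP_B = 2.334e+05/7.718e+05 = 0.302.

ΔP_A/ΔP_B ≈ 0.302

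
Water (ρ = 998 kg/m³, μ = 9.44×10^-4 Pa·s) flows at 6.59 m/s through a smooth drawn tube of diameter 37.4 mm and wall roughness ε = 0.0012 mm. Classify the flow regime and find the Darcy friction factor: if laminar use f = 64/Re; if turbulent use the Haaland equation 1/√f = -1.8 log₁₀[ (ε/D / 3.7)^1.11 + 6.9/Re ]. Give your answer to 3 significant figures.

f ≈ 0.0150

Re = ρVD/μ = 998·6.59·0.0374/0.000944 = 2.606e+05.
Re > 4000 → turbulent. ε/D = 1.2e-06/0.0374 = 3.21e-05; Haaland: 1/√f = -1.8 log₁₀[2.41e-06 + 2.65e-05] = 8.171, so f = 0.01498.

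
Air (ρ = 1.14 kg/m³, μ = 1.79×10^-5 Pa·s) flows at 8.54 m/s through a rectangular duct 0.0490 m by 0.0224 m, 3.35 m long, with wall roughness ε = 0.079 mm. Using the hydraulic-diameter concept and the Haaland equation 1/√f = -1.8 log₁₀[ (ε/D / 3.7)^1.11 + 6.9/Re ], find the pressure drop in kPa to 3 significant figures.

ΔP ≈ 0.142 kPa

Hydraulic diameter D_h = 4A/P = 4·(0.049·0.0224)/(2·(0.049+0.0224)) = 0.00439/0.1428 = 0.03075 m.
Re = ρVD_h/μ = 1.14·8.54·0.03075/1.79e-05 = 1.672e+04.
ε/D_h = 7.9e-05/0.03075 = 0.00257; Haaland gives 1/√f = -1.8 log₁₀[0.000312+0.000413] = 5.652, so f = 0.03131.
ΔP = f(L/D_h)(ρV²/2) = 0.03131·3.35/0.03075·41.57 = 141.8 Pa.
ΔP = 0.142 kPa.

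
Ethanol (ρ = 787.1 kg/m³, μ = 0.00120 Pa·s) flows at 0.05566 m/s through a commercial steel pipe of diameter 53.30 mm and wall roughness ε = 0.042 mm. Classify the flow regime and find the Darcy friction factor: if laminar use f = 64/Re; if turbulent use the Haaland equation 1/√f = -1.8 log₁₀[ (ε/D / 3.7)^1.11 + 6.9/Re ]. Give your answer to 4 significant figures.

Re = ρVD/μ = 787.1·0.05566·0.0533/0.0012 = 1946.
Re < 2300 → laminar, so f = 64/Re = 0.03289 (roughness is irrelevant in laminar flow).

f ≈ 0.03289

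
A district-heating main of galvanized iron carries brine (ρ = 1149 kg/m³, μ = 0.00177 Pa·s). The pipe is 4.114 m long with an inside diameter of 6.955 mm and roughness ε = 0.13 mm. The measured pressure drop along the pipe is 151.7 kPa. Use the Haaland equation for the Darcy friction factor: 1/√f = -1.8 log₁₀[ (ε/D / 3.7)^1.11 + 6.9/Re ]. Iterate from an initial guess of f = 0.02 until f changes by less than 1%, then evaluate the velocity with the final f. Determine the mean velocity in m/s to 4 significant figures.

Rearranging Darcy-Weisbach: V = √(2·ΔP·D/(f·L·ρ)). With ε/D = 0.00013/0.006955 = 0.0187, iterate starting from f = 0.02:
  f = 0.02 → V = √(2·1.517e+05·0.006955/(0.02·4.114·1149)) = 4.724 m/s; Re = ρVD/μ = 2.133e+04; f → 0.0493
  f = 0.0493 → V = 3.009 m/s; Re = 1.359e+04; f → 0.05029
  f = 0.05029 → V = 2.979 m/s; Re = 1.345e+04; f → 0.05032
Converged (Δf/f < 1%). With the final f = 0.05032: V = √(2·1.517e+05·0.006955/(0.05032·4.114·1149)) = 2.979 m/s.

V ≈ 2.979 m/s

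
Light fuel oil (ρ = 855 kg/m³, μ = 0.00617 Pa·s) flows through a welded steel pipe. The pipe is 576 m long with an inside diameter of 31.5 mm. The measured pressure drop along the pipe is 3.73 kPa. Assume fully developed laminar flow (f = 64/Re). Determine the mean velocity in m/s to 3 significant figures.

V ≈ 0.0325 m/s

For laminar flow, f = 64/Re with Re = ρVD/μ, so Darcy-Weisbach reduces to ΔP = 32μLV/D². Solving for V: V = ΔP·D²/(32μL) = 3730·(0.0315)²/(32·0.00617·576) = 0.03254 m/s.
Check: Re = ρVD/μ = 855·0.03254·0.0315/0.00617 = 142.1 < 2300, so the laminar assumption holds.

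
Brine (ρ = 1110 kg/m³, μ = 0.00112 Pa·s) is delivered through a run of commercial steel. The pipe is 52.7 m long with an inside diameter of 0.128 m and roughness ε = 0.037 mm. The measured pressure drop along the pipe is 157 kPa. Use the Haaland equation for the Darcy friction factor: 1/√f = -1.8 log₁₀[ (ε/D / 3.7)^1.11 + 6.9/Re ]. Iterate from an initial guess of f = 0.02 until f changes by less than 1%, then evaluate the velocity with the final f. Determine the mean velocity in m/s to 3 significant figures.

Rearranging Darcy-Weisbach: V = √(2·ΔP·D/(f·L·ρ)). With ε/D = 3.7e-05/0.128 = 0.000289, iterate starting from f = 0.02:
  f = 0.02 → V = √(2·1.57e+05·0.128/(0.02·52.7·1110)) = 5.861 m/s; Re = ρVD/μ = 7.435e+05; f → 0.0157
  f = 0.0157 → V = 6.614 m/s; Re = 8.391e+05; f → 0.01562
Converged (Δf/f < 1%). With the final f = 0.01562: V = √(2·1.57e+05·0.128/(0.01562·52.7·1110)) = 6.633 m/s.

V ≈ 6.63 m/s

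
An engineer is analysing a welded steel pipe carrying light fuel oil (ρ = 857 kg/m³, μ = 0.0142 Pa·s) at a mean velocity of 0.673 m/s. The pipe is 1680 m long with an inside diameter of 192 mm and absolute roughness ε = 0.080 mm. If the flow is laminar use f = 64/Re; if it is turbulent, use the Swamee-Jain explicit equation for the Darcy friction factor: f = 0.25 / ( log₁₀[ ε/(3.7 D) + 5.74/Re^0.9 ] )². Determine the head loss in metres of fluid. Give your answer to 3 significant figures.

Reynolds number Re = ρVD/μ = 857 · 0.673 · 0.192 / 0.0142 = 7798.
Re > 4000 → turbulent. Relative roughness ε/D = 8e-05/0.192 = 0.000417. Swamee-Jain: f = 0.25/(log₁₀[0.000417/3.7 + 5.74/7798^0.9])² = 0.25/(log₁₀[0.000113 + 0.0018])² = 0.25/(-2.718)² = 0.03385.
Darcy-Weisbach: ΔP = f(L/D)(ρV²/2) = 0.03385·(1680/0.192)·(857·0.673²/2) = 0.03385·8750·194.1 = 5.749e+04 Pa.
Head loss h_f = ΔP/(ρg) = 5.749e+04/(857·9.81) = 6.84 m.

h_f ≈ 6.84 m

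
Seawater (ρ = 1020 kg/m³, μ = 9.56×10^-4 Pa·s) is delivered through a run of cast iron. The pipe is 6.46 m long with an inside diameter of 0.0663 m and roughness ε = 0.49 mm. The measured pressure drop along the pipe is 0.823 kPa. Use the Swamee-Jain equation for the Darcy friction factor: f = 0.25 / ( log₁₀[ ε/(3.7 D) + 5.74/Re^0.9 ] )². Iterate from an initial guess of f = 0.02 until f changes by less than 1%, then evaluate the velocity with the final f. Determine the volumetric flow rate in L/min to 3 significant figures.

Q ≈ 140 L/min

Rearranging Darcy-Weisbach: V = √(2·ΔP·D/(f·L·ρ)). With ε/D = 0.00049/0.0663 = 0.00739, iterate starting from f = 0.02:
  f = 0.02 → V = √(2·823·0.0663/(0.02·6.46·1020)) = 0.91 m/s; Re = ρVD/μ = 6.437e+04; f → 0.03575
  f = 0.03575 → V = 0.6807 m/s; Re = 4.815e+04; f → 0.03616
  f = 0.03616 → V = 0.6768 m/s; Re = 4.787e+04; f → 0.03617
Converged (Δf/f < 1%). With the final f = 0.03617: V = √(2·823·0.0663/(0.03617·6.46·1020)) = 0.6767 m/s.
Q = V·A = 0.6767·(π/4·0.0663²) = 0.002336 m³/s = 140 L/min.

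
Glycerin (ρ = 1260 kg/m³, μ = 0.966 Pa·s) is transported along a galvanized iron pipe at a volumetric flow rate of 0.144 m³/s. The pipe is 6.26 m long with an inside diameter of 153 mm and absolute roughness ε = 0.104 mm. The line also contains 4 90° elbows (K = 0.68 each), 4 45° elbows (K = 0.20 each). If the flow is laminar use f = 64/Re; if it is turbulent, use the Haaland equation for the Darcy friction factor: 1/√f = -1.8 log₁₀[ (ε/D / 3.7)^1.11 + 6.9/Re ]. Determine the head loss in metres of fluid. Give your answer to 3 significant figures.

Cross-sectional area A = πD²/4 = π(0.153)²/4 = 0.01839 m²; mean velocity V = Q/A = 0.144/0.01839 = 7.832 m/s.
Reynolds number Re = ρVD/μ = 1260 · 7.832 · 0.153 / 0.966 = 1563.
Re < 2300 → laminar flow, so f = 64/Re = 64/1563 = 0.04095 (the turbulent correlation is not needed).
Total minor-loss coefficient ΣK = 4·0.68 + 4·0.2 = 3.52.
ΔP = [f·L/D + ΣK]·(ρV²/2) = [0.04095·6.26/0.153 + 3.52]·(1260·7.832²/2) = [1.675 + 3.52]·3.865e+04 = 2.008e+05 Pa.
Head loss h_f = ΔP/(ρg) = 2.008e+05/(1260·9.81) = 16.2 m.

h_f ≈ 16.2 m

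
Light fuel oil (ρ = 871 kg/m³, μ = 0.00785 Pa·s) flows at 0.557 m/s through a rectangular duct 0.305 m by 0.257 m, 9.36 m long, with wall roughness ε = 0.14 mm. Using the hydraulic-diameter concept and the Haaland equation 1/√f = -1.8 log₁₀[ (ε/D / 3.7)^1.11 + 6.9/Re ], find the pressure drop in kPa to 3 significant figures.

ΔP ≈ 0.125 kPa

Hydraulic diameter D_h = 4A/P = 4·(0.305·0.257)/(2·(0.305+0.257)) = 0.3135/1.124 = 0.279 m.
Re = ρVD_h/μ = 871·0.557·0.279/0.00785 = 1.724e+04.
ε/D_h = 0.00014/0.279 = 0.000502; Haaland gives 1/√f = -1.8 log₁₀[5.09e-05+0.0004] = 6.022, so f = 0.02757.
ΔP = f(L/D_h)(ρV²/2) = 0.02757·9.36/0.279·135.1 = 125 Pa.
ΔP = 0.125 kPa.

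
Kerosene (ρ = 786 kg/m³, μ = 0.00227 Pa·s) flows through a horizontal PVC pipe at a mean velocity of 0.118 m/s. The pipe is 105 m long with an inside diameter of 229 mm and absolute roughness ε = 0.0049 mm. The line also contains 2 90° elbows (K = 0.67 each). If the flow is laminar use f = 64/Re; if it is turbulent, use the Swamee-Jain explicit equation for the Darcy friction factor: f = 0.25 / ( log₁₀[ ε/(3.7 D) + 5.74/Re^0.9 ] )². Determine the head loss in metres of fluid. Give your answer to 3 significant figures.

h_f ≈ 0.0112 m

Reynolds number Re = ρVD/μ = 786 · 0.118 · 0.229 / 0.00227 = 9357.
Re > 4000 → turbulent. Relative roughness ε/D = 4.9e-06/0.229 = 2.14e-05. Swamee-Jain: f = 0.25/(log₁₀[2.14e-05/3.7 + 5.74/9357^0.9])² = 0.25/(log₁₀[5.78e-06 + 0.00153])² = 0.25/(-2.813)² = 0.03158.
Total minor-loss coefficient ΣK = 2·0.67 = 1.34.
ΔP = [f·L/D + ΣK]·(ρV²/2) = [0.03158·105/0.229 + 1.34]·(786·0.118²/2) = [14.48 + 1.34]·5.472 = 86.58 Pa.
Head loss h_f = ΔP/(ρg) = 86.58/(786·9.81) = 0.0112 m.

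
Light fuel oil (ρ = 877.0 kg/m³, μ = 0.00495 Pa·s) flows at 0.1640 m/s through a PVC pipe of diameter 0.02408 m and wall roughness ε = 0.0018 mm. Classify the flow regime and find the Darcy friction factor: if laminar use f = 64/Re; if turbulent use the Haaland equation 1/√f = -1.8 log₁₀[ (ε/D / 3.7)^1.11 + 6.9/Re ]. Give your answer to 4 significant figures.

f ≈ 0.09147

Re = ρVD/μ = 877·0.164·0.02408/0.00495 = 699.7.
Re < 2300 → laminar, so f = 64/Re = 0.09147 (roughness is irrelevant in laminar flow).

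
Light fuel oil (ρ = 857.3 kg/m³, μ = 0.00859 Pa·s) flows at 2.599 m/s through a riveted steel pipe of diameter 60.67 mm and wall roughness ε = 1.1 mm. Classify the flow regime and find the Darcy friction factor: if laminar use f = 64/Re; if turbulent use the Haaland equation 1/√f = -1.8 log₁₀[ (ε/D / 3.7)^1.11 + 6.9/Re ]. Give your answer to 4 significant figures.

f ≈ 0.04942

Re = ρVD/μ = 857.3·2.599·0.06067/0.00859 = 1.574e+04.
Re > 4000 → turbulent. ε/D = 0.0011/0.06067 = 0.0181; Haaland: 1/√f = -1.8 log₁₀[0.00273 + 0.000438] = 4.499, so f = 0.04942.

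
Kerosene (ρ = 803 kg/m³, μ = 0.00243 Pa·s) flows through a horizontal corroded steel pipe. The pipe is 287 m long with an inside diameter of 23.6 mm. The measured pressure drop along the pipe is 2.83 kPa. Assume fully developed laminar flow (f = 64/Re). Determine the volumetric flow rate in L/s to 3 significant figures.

For laminar flow, f = 64/Re with Re = ρVD/μ, so Darcy-Weisbach reduces to ΔP = 32μLV/D². Solving for V: V = ΔP·D²/(32μL) = 2830·(0.0236)²/(32·0.00243·287) = 0.07063 m/s.
Check: Re = ρVD/μ = 803·0.07063·0.0236/0.00243 = 550.8 < 2300, so the laminar assumption holds.
Q = V·A = 0.07063·(π/4·0.0236²) = 3.089e-05 m³/s = 0.0309 L/s.

Q ≈ 0.0309 L/s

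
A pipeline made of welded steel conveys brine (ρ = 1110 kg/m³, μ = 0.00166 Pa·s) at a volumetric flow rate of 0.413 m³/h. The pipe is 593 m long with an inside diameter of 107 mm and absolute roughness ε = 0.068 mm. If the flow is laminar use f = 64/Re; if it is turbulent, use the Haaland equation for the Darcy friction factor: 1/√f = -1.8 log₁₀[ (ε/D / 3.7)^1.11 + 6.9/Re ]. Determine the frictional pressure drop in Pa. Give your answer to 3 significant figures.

Q = 0.413 m³/h = 0.413/3600 = 0.0001147 m³/s.
Cross-sectional area A = πD²/4 = π(0.107)²/4 = 0.008992 m²; mean velocity V = Q/A = 0.0001147/0.008992 = 0.01276 m/s.
Reynolds number Re = ρVD/μ = 1110 · 0.01276 · 0.107 / 0.00166 = 912.8.
Re < 2300 → laminar flow, so f = 64/Re = 64/912.8 = 0.07011 (the turbulent correlation is not needed).
Darcy-Weisbach: ΔP = f(L/D)(ρV²/2) = 0.07011·(593/0.107)·(1110·0.01276²/2) = 0.07011·5542·0.09034 = 35.1 Pa.

ΔP ≈ 35.1 Pa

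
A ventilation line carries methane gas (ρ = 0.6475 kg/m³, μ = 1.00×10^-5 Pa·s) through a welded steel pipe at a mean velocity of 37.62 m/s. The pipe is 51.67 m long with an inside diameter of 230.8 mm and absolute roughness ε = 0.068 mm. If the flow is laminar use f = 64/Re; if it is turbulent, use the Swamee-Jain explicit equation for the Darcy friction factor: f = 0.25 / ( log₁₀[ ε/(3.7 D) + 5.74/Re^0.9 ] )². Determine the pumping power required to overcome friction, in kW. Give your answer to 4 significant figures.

Reynolds number Re = ρVD/μ = 0.6475 · 37.62 · 0.2308 / 1e-05 = 5.622e+05.
Re > 4000 → turbulent. Relative roughness ε/D = 6.8e-05/0.2308 = 0.000295. Swamee-Jain: f = 0.25/(log₁₀[0.000295/3.7 + 5.74/5.622e+05^0.9])² = 0.25/(log₁₀[7.96e-05 + 3.84e-05])² = 0.25/(-3.928)² = 0.0162.
Darcy-Weisbach: ΔP = f(L/D)(ρV²/2) = 0.0162·(51.67/0.2308)·(0.6475·37.62²/2) = 0.0162·223.9·458.2 = 1662 Pa.
Q = V·A = 37.62·0.04184 = 1.574 m³/s.
Pumping power P = QΔP = 1.574·1662 = 2615.8 W = 2.616 kW.

P ≈ 2.616 kW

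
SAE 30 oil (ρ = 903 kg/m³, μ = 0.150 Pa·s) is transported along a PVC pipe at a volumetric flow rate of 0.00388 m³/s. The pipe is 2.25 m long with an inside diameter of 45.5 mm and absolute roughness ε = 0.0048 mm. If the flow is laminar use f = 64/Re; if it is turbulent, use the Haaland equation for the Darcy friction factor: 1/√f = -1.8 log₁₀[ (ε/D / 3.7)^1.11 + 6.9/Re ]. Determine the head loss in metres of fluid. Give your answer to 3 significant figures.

Cross-sectional area A = πD²/4 = π(0.0455)²/4 = 0.001626 m²; mean velocity V = Q/A = 0.00388/0.001626 = 2.386 m/s.
Reynolds number Re = ρVD/μ = 903 · 2.386 · 0.0455 / 0.15 = 653.6.
Re < 2300 → laminar flow, so f = 64/Re = 64/653.6 = 0.09792 (the turbulent correlation is not needed).
Darcy-Weisbach: ΔP = f(L/D)(ρV²/2) = 0.09792·(2.25/0.0455)·(903·2.386²/2) = 0.09792·49.45·2571 = 1.245e+04 Pa.
Head loss h_f = ΔP/(ρg) = 1.245e+04/(903·9.81) = 1.41 m.

h_f ≈ 1.41 m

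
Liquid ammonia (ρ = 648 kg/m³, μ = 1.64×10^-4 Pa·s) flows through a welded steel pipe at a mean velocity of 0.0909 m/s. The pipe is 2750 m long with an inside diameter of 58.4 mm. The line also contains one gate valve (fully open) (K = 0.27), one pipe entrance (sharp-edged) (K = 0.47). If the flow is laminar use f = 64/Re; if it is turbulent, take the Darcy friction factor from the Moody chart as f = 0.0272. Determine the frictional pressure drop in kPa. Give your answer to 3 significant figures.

Reynolds number Re = ρVD/μ = 648 · 0.0909 · 0.0584 / 0.000164 = 2.098e+04.
Re > 4000 → turbulent; use the Moody-chart value f = 0.0272.
Total minor-loss coefficient ΣK = 1·0.27 + 1·0.47 = 0.74.
ΔP = [f·L/D + ΣK]·(ρV²/2) = [0.0272·2750/0.0584 + 0.74]·(648·0.0909²/2) = [1281 + 0.74]·2.677 = 3431 Pa.
ΔP = 3431 Pa = 3.43 kPa.

ΔP ≈ 3.43 kPa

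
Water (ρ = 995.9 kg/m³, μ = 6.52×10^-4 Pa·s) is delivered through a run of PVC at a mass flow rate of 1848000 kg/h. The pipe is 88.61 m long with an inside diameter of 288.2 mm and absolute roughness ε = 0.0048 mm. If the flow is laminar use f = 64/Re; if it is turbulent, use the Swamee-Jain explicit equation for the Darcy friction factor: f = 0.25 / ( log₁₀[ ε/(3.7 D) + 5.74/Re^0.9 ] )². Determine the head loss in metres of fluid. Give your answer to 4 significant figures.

h_f ≈ 10.09 m

ṁ = 1848000 kg/h = 1848000/3600 = 513.3 kg/s.
A = πD²/4 = π(0.2882)²/4 = 0.06523 m²; mean velocity V = ṁ/(ρA) = 513.3/(995.9 · 0.06523) = 7.901 m/s.
Reynolds number Re = ρVD/μ = 995.9 · 7.901 · 0.2882 / 0.000652 = 3.478e+06.
Re > 4000 → turbulent. Relative roughness ε/D = 4.8e-06/0.2882 = 1.67e-05. Swamee-Jain: f = 0.25/(log₁₀[1.67e-05/3.7 + 5.74/3.478e+06^0.9])² = 0.25/(log₁₀[4.5e-06 + 7.44e-06])² = 0.25/(-4.923)² = 0.01032.
Darcy-Weisbach: ΔP = f(L/D)(ρV²/2) = 0.01032·(88.61/0.2882)·(995.9·7.901²/2) = 0.01032·307.5·3.109e+04 = 9.86e+04 Pa.
Head loss h_f = ΔP/(ρg) = 9.86e+04/(995.9·9.81) = 10.09 m.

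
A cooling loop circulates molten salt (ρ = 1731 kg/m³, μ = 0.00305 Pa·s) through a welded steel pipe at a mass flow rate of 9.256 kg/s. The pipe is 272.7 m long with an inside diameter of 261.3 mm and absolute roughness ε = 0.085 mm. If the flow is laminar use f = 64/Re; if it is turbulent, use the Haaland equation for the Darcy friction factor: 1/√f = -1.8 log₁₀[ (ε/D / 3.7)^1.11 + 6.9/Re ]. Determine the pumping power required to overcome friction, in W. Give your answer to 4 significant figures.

P ≈ 1.359 W

A = πD²/4 = π(0.2613)²/4 = 0.05363 m²; mean velocity V = ṁ/(ρA) = 9.256/(1731 · 0.05363) = 0.09971 m/s.
Reynolds number Re = ρVD/μ = 1731 · 0.09971 · 0.2613 / 0.00305 = 1.479e+04.
Re > 4000 → turbulent. Relative roughness ε/D = 8.5e-05/0.2613 = 0.000325. Haaland: 1/√f = -1.8 log₁₀[(0.000325/3.7)^1.11 + 6.9/1.479e+04] = -1.8 log₁₀[3.15e-05 + 0.000467] = 5.945, so f = 0.0283.
Darcy-Weisbach: ΔP = f(L/D)(ρV²/2) = 0.0283·(272.7/0.2613)·(1731·0.09971²/2) = 0.0283·1044·8.606 = 254.1 Pa.
Q = ṁ/ρ = 9.256/1731 = 0.005347 m³/s.
Pumping power P = QΔP = 0.005347·254.1 = 1.3588 W = 1.359 W.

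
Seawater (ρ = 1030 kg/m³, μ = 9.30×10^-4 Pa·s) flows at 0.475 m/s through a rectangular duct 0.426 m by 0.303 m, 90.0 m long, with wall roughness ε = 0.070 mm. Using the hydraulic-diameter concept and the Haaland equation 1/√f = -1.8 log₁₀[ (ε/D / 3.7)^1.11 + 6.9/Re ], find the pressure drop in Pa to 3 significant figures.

ΔP ≈ 503 Pa

Hydraulic diameter D_h = 4A/P = 4·(0.426·0.303)/(2·(0.426+0.303)) = 0.5163/1.458 = 0.3541 m.
Re = ρVD_h/μ = 1030·0.475·0.3541/0.00093 = 1.863e+05.
ε/D_h = 7e-05/0.3541 = 0.000198; Haaland gives 1/√f = -1.8 log₁₀[1.81e-05+3.7e-05] = 7.665, so f = 0.01702.
ΔP = f(L/D_h)(ρV²/2) = 0.01702·90/0.3541·116.2 = 502.6 Pa.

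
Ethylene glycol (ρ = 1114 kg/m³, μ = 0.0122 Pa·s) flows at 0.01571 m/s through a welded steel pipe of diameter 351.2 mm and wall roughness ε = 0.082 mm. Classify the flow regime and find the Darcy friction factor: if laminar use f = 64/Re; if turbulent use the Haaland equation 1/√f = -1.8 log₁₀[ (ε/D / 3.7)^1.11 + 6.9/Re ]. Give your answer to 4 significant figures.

f ≈ 0.1270

Re = ρVD/μ = 1114·0.01571·0.3512/0.0122 = 503.8.
Re < 2300 → laminar, so f = 64/Re = 0.127 (roughness is irrelevant in laminar flow).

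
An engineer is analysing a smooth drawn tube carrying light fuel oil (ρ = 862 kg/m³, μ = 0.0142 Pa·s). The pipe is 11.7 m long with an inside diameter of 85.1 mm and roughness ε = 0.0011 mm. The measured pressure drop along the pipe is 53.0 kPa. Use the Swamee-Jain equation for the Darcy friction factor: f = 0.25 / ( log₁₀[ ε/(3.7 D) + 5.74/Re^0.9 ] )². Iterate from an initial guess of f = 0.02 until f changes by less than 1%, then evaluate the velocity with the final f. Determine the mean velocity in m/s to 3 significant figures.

Rearranging Darcy-Weisbach: V = √(2·ΔP·D/(f·L·ρ)). With ε/D = 1.1e-06/0.0851 = 1.29e-05, iterate starting from f = 0.02:
  f = 0.02 → V = √(2·5.3e+04·0.0851/(0.02·11.7·862)) = 6.687 m/s; Re = ρVD/μ = 3.455e+04; f → 0.02265
  f = 0.02265 → V = 6.284 m/s; Re = 3.246e+04; f → 0.02298
  f = 0.02298 → V = 6.239 m/s; Re = 3.223e+04; f → 0.02302
Converged (Δf/f < 1%). With the final f = 0.02302: V = √(2·5.3e+04·0.0851/(0.02302·11.7·862)) = 6.233 m/s.

V ≈ 6.23 m/s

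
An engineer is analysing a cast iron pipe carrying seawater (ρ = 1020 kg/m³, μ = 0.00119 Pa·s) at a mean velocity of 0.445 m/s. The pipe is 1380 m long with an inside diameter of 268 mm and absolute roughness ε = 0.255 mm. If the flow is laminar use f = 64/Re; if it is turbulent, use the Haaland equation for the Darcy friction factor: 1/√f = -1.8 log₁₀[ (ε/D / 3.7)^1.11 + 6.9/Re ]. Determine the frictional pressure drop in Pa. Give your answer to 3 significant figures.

Reynolds number Re = ρVD/μ = 1020 · 0.445 · 0.268 / 0.00119 = 1.022e+05.
Re > 4000 → turbulent. Relative roughness ε/D = 0.000255/0.268 = 0.000951. Haaland: 1/√f = -1.8 log₁₀[(0.000951/3.7)^1.11 + 6.9/1.022e+05] = -1.8 log₁₀[0.000104 + 6.75e-05] = 6.78, so f = 0.02175.
Darcy-Weisbach: ΔP = f(L/D)(ρV²/2) = 0.02175·(1380/0.268)·(1020·0.445²/2) = 0.02175·5149·101 = 1.131e+04 Pa.

ΔP ≈ 11300 Pa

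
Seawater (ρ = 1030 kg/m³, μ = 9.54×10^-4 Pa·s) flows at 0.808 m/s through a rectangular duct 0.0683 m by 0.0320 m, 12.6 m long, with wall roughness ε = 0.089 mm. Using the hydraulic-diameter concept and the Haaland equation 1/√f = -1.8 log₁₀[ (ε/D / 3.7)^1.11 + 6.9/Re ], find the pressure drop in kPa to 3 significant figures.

Hydraulic diameter D_h = 4A/P = 4·(0.0683·0.032)/(2·(0.0683+0.032)) = 0.008742/0.2006 = 0.04358 m.
Re = ρVD_h/μ = 1030·0.808·0.04358/0.000954 = 3.802e+04.
ε/D_h = 8.9e-05/0.04358 = 0.00204; Haaland gives 1/√f = -1.8 log₁₀[0.000242+0.000181] = 6.072, so f = 0.02712.
ΔP = f(L/D_h)(ρV²/2) = 0.02712·12.6/0.04358·336.2 = 2637 Pa.
ΔP = 2.64 kPa.

ΔP ≈ 2.64 kPa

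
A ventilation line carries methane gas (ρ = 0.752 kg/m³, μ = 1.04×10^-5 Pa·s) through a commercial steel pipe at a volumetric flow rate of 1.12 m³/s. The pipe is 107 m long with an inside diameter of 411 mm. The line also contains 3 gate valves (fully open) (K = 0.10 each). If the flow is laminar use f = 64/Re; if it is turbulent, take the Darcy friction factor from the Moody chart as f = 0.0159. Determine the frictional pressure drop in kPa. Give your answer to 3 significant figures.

ΔP ≈ 0.119 kPa

Cross-sectional area A = πD²/4 = π(0.411)²/4 = 0.1327 m²; mean velocity V = Q/A = 1.12/0.1327 = 8.442 m/s.
Reynolds number Re = ρVD/μ = 0.752 · 8.442 · 0.411 / 1.04e-05 = 2.509e+05.
Re > 4000 → turbulent; use the Moody-chart value f = 0.0159.
Total minor-loss coefficient ΣK = 3·0.1 = 0.3.
ΔP = [f·L/D + ΣK]·(ρV²/2) = [0.0159·107/0.411 + 0.3]·(0.752·8.442²/2) = [4.139 + 0.3]·26.8 = 119 Pa.
ΔP = 119 Pa = 0.119 kPa.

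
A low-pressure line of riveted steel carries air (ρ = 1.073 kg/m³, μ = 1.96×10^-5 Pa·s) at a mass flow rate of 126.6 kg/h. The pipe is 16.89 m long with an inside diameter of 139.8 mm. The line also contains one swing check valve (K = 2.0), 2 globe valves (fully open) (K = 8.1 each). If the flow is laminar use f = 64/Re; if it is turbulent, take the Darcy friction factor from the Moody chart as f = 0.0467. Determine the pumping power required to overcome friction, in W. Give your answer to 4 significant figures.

ṁ = 126.6 kg/h = 126.6/3600 = 0.03517 kg/s.
A = πD²/4 = π(0.1398)²/4 = 0.01535 m²; mean velocity V = ṁ/(ρA) = 0.03517/(1.073 · 0.01535) = 2.135 m/s.
Reynolds number Re = ρVD/μ = 1.073 · 2.135 · 0.1398 / 1.96e-05 = 1.634e+04.
Re > 4000 → turbulent; use the Moody-chart value f = 0.0467.
Total minor-loss coefficient ΣK = 1·2 + 2·8.1 = 18.2.
ΔP = [f·L/D + ΣK]·(ρV²/2) = [0.0467·16.89/0.1398 + 18.2]·(1.073·2.135²/2) = [5.642 + 18.2]·2.446 = 58.31 Pa.
Q = ṁ/ρ = 0.03517/1.073 = 0.03277 m³/s.
Pumping power P = QΔP = 0.03277·58.31 = 1.9112 W = 1.911 W.

P ≈ 1.911 W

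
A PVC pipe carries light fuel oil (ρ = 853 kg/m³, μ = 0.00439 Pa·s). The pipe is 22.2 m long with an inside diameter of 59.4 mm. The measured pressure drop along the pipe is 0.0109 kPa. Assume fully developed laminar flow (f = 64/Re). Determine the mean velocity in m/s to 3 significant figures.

For laminar flow, f = 64/Re with Re = ρVD/μ, so Darcy-Weisbach reduces to ΔP = 32μLV/D². Solving for V: V = ΔP·D²/(32μL) = 10.9·(0.0594)²/(32·0.00439·22.2) = 0.01233 m/s.
Check: Re = ρVD/μ = 853·0.01233·0.0594/0.00439 = 142.3 < 2300, so the laminar assumption holds.

V ≈ 0.0123 m/s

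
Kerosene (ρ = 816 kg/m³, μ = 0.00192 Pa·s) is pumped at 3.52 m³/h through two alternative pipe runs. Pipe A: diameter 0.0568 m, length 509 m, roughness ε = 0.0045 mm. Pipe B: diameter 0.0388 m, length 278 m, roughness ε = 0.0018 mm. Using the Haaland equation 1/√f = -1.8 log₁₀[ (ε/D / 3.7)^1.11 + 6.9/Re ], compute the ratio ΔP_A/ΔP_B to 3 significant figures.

Pipe A: V = Q/A = 0.0009778/0.002534 = 0.3859 m/s; Re = 9315; ε/D = 7.92e-05; Haaland → f = 0.03157; ΔP_A = f(L/D)(ρV²/2) = 1.719e+04 Pa.
Pipe B: V = Q/A = 0.0009778/0.001182 = 0.827 m/s; Re = 1.364e+04; ε/D = 4.64e-05; Haaland → f = 0.02847; ΔP_B = f(L/D)(ρV²/2) = 5.691e+04 Pa.
ΔP_A/ΔP_B = 1.719e+04/5.691e+04 = 0.302.

ΔP_A/ΔP_B ≈ 0.302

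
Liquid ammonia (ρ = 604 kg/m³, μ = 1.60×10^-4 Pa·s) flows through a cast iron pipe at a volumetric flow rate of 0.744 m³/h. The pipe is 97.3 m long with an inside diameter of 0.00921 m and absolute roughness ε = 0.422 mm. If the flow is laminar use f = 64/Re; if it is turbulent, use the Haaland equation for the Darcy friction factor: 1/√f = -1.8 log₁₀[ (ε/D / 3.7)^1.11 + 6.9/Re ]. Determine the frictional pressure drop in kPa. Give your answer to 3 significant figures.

ΔP ≈ 2120 kPa

Q = 0.744 m³/h = 0.744/3600 = 0.0002067 m³/s.
Cross-sectional area A = πD²/4 = π(0.00921)²/4 = 6.662e-05 m²; mean velocity V = Q/A = 0.0002067/6.662e-05 = 3.102 m/s.
Reynolds number Re = ρVD/μ = 604 · 3.102 · 0.00921 / 0.00016 = 1.079e+05.
Re > 4000 → turbulent. Relative roughness ε/D = 0.000422/0.00921 = 0.0458. Haaland: 1/√f = -1.8 log₁₀[(0.0458/3.7)^1.11 + 6.9/1.079e+05] = -1.8 log₁₀[0.00764 + 6.4e-05] = 3.804, so f = 0.06911.
Darcy-Weisbach: ΔP = f(L/D)(ρV²/2) = 0.06911·(97.3/0.00921)·(604·3.102²/2) = 0.06911·1.056e+04·2906 = 2.122e+06 Pa.
ΔP = 2.122e+06 Pa = 2120 kPa.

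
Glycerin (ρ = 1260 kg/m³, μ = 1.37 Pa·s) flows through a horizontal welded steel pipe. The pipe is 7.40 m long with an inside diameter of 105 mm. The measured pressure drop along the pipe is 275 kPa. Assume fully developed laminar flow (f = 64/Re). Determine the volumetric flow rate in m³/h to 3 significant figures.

For laminar flow, f = 64/Re with Re = ρVD/μ, so Darcy-Weisbach reduces to ΔP = 32μLV/D². Solving for V: V = ΔP·D²/(32μL) = 2.75e+05·(0.105)²/(32·1.37·7.4) = 9.346 m/s.
Check: Re = ρVD/μ = 1260·9.346·0.105/1.37 = 902.5 < 2300, so the laminar assumption holds.
Q = V·A = 9.346·(π/4·0.105²) = 0.08092 m³/s = 291 m³/h.

Q ≈ 291 m³/h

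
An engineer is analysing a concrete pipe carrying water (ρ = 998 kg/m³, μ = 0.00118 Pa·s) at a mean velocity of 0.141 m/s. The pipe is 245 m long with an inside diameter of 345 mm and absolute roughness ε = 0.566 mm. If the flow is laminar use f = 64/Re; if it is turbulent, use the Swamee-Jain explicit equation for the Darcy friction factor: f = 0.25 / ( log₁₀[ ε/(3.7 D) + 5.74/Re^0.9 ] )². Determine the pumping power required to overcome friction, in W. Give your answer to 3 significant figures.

P ≈ 2.46 W

Reynolds number Re = ρVD/μ = 998 · 0.141 · 0.345 / 0.00118 = 4.114e+04.
Re > 4000 → turbulent. Relative roughness ε/D = 0.000566/0.345 = 0.00164. Swamee-Jain: f = 0.25/(log₁₀[0.00164/3.7 + 5.74/4.114e+04^0.9])² = 0.25/(log₁₀[0.000443 + 0.000404])² = 0.25/(-3.072)² = 0.02649.
Darcy-Weisbach: ΔP = f(L/D)(ρV²/2) = 0.02649·(245/0.345)·(998·0.141²/2) = 0.02649·710.1·9.921 = 186.6 Pa.
Q = V·A = 0.141·0.09348 = 0.01318 m³/s.
Pumping power P = QΔP = 0.01318·186.6 = 2.460 W = 2.46 W.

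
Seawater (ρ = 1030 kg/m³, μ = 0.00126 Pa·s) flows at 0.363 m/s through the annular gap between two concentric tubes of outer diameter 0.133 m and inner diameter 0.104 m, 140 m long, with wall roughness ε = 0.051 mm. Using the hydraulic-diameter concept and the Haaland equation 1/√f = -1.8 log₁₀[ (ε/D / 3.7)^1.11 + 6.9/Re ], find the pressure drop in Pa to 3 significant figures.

ΔP ≈ 11300 Pa

Hydraulic diameter D_h = 4A/P = D_o - D_i = 0.133 - 0.104 = 0.029 m.
Re = ρVD_h/μ = 1030·0.363·0.029/0.00126 = 8605.
ε/D_h = 5.1e-05/0.029 = 0.00176; Haaland gives 1/√f = -1.8 log₁₀[0.000205+0.000802] = 5.395, so f = 0.03436.
ΔP = f(L/D_h)(ρV²/2) = 0.03436·140/0.029·67.86 = 1.126e+04 Pa.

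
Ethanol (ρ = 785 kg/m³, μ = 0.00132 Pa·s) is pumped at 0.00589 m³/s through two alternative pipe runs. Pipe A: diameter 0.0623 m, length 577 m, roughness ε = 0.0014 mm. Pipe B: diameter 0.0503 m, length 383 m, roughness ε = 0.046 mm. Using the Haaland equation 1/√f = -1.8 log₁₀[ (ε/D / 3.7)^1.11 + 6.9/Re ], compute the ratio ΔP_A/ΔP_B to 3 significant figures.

Pipe A: V = Q/A = 0.00589/0.003048 = 1.932 m/s; Re = 7.159e+04; ε/D = 2.25e-05; Haaland → f = 0.01921; ΔP_A = f(L/D)(ρV²/2) = 2.607e+05 Pa.
Pipe B: V = Q/A = 0.00589/0.001987 = 2.964 m/s; Re = 8.867e+04; ε/D = 0.000915; Haaland → f = 0.02192; ΔP_B = f(L/D)(ρV²/2) = 5.756e+05 Pa.
ΔP_A/ΔP_B = 2.607e+05/5.756e+05 = 0.453.

ΔP_A/ΔP_B ≈ 0.453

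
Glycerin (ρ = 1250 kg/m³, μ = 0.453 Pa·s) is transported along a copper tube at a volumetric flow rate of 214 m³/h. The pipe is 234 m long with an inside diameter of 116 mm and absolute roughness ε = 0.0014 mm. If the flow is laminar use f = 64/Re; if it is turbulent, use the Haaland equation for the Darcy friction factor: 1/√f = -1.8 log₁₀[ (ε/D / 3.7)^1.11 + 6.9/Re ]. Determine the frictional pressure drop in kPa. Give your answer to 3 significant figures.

ΔP ≈ 1420 kPa

Q = 214 m³/h = 214/3600 = 0.05944 m³/s.
Cross-sectional area A = πD²/4 = π(0.116)²/4 = 0.01057 m²; mean velocity V = Q/A = 0.05944/0.01057 = 5.625 m/s.
Reynolds number Re = ρVD/μ = 1250 · 5.625 · 0.116 / 0.453 = 1800.
Re < 2300 → laminar flow, so f = 64/Re = 64/1800 = 0.03555 (the turbulent correlation is not needed).
Darcy-Weisbach: ΔP = f(L/D)(ρV²/2) = 0.03555·(234/0.116)·(1250·5.625²/2) = 0.03555·2017·1.977e+04 = 1.418e+06 Pa.
ΔP = 1.418e+06 Pa = 1420 kPa.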